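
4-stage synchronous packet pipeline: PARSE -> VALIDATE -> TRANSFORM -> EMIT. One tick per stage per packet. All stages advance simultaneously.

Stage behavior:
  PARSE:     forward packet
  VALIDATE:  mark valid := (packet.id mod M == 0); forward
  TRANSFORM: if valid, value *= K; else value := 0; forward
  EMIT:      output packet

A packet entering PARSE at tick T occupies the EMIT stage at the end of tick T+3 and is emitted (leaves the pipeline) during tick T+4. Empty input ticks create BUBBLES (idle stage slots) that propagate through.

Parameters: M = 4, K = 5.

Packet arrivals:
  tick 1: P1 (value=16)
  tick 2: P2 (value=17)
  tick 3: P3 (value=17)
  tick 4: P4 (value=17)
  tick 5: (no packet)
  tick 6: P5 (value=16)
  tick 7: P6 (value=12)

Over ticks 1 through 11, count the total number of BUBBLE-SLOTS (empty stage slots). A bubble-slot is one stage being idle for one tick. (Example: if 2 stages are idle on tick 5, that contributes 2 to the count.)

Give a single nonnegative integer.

Tick 1: [PARSE:P1(v=16,ok=F), VALIDATE:-, TRANSFORM:-, EMIT:-] out:-; bubbles=3
Tick 2: [PARSE:P2(v=17,ok=F), VALIDATE:P1(v=16,ok=F), TRANSFORM:-, EMIT:-] out:-; bubbles=2
Tick 3: [PARSE:P3(v=17,ok=F), VALIDATE:P2(v=17,ok=F), TRANSFORM:P1(v=0,ok=F), EMIT:-] out:-; bubbles=1
Tick 4: [PARSE:P4(v=17,ok=F), VALIDATE:P3(v=17,ok=F), TRANSFORM:P2(v=0,ok=F), EMIT:P1(v=0,ok=F)] out:-; bubbles=0
Tick 5: [PARSE:-, VALIDATE:P4(v=17,ok=T), TRANSFORM:P3(v=0,ok=F), EMIT:P2(v=0,ok=F)] out:P1(v=0); bubbles=1
Tick 6: [PARSE:P5(v=16,ok=F), VALIDATE:-, TRANSFORM:P4(v=85,ok=T), EMIT:P3(v=0,ok=F)] out:P2(v=0); bubbles=1
Tick 7: [PARSE:P6(v=12,ok=F), VALIDATE:P5(v=16,ok=F), TRANSFORM:-, EMIT:P4(v=85,ok=T)] out:P3(v=0); bubbles=1
Tick 8: [PARSE:-, VALIDATE:P6(v=12,ok=F), TRANSFORM:P5(v=0,ok=F), EMIT:-] out:P4(v=85); bubbles=2
Tick 9: [PARSE:-, VALIDATE:-, TRANSFORM:P6(v=0,ok=F), EMIT:P5(v=0,ok=F)] out:-; bubbles=2
Tick 10: [PARSE:-, VALIDATE:-, TRANSFORM:-, EMIT:P6(v=0,ok=F)] out:P5(v=0); bubbles=3
Tick 11: [PARSE:-, VALIDATE:-, TRANSFORM:-, EMIT:-] out:P6(v=0); bubbles=4
Total bubble-slots: 20

Answer: 20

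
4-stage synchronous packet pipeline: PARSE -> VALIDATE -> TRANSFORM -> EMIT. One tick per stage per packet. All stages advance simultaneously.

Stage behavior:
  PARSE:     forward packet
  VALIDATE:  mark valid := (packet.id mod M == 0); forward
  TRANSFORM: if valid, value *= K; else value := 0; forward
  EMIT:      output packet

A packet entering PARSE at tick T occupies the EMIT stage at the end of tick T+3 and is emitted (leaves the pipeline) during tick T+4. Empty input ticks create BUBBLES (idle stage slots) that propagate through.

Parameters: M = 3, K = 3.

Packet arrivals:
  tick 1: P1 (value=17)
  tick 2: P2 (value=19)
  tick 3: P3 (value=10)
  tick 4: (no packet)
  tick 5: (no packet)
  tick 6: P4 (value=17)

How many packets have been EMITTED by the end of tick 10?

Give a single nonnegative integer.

Answer: 4

Derivation:
Tick 1: [PARSE:P1(v=17,ok=F), VALIDATE:-, TRANSFORM:-, EMIT:-] out:-; in:P1
Tick 2: [PARSE:P2(v=19,ok=F), VALIDATE:P1(v=17,ok=F), TRANSFORM:-, EMIT:-] out:-; in:P2
Tick 3: [PARSE:P3(v=10,ok=F), VALIDATE:P2(v=19,ok=F), TRANSFORM:P1(v=0,ok=F), EMIT:-] out:-; in:P3
Tick 4: [PARSE:-, VALIDATE:P3(v=10,ok=T), TRANSFORM:P2(v=0,ok=F), EMIT:P1(v=0,ok=F)] out:-; in:-
Tick 5: [PARSE:-, VALIDATE:-, TRANSFORM:P3(v=30,ok=T), EMIT:P2(v=0,ok=F)] out:P1(v=0); in:-
Tick 6: [PARSE:P4(v=17,ok=F), VALIDATE:-, TRANSFORM:-, EMIT:P3(v=30,ok=T)] out:P2(v=0); in:P4
Tick 7: [PARSE:-, VALIDATE:P4(v=17,ok=F), TRANSFORM:-, EMIT:-] out:P3(v=30); in:-
Tick 8: [PARSE:-, VALIDATE:-, TRANSFORM:P4(v=0,ok=F), EMIT:-] out:-; in:-
Tick 9: [PARSE:-, VALIDATE:-, TRANSFORM:-, EMIT:P4(v=0,ok=F)] out:-; in:-
Tick 10: [PARSE:-, VALIDATE:-, TRANSFORM:-, EMIT:-] out:P4(v=0); in:-
Emitted by tick 10: ['P1', 'P2', 'P3', 'P4']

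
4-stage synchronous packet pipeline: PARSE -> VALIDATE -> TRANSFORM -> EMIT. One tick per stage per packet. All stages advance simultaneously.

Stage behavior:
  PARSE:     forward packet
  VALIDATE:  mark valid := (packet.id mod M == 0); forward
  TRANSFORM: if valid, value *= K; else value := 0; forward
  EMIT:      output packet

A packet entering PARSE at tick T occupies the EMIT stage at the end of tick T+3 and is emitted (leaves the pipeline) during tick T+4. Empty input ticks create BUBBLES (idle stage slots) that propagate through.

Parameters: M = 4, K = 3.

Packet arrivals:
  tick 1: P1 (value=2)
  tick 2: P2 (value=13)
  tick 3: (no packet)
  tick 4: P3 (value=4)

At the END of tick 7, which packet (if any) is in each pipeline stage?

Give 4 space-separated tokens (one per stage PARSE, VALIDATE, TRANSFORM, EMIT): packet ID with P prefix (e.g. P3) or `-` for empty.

Tick 1: [PARSE:P1(v=2,ok=F), VALIDATE:-, TRANSFORM:-, EMIT:-] out:-; in:P1
Tick 2: [PARSE:P2(v=13,ok=F), VALIDATE:P1(v=2,ok=F), TRANSFORM:-, EMIT:-] out:-; in:P2
Tick 3: [PARSE:-, VALIDATE:P2(v=13,ok=F), TRANSFORM:P1(v=0,ok=F), EMIT:-] out:-; in:-
Tick 4: [PARSE:P3(v=4,ok=F), VALIDATE:-, TRANSFORM:P2(v=0,ok=F), EMIT:P1(v=0,ok=F)] out:-; in:P3
Tick 5: [PARSE:-, VALIDATE:P3(v=4,ok=F), TRANSFORM:-, EMIT:P2(v=0,ok=F)] out:P1(v=0); in:-
Tick 6: [PARSE:-, VALIDATE:-, TRANSFORM:P3(v=0,ok=F), EMIT:-] out:P2(v=0); in:-
Tick 7: [PARSE:-, VALIDATE:-, TRANSFORM:-, EMIT:P3(v=0,ok=F)] out:-; in:-
At end of tick 7: ['-', '-', '-', 'P3']

Answer: - - - P3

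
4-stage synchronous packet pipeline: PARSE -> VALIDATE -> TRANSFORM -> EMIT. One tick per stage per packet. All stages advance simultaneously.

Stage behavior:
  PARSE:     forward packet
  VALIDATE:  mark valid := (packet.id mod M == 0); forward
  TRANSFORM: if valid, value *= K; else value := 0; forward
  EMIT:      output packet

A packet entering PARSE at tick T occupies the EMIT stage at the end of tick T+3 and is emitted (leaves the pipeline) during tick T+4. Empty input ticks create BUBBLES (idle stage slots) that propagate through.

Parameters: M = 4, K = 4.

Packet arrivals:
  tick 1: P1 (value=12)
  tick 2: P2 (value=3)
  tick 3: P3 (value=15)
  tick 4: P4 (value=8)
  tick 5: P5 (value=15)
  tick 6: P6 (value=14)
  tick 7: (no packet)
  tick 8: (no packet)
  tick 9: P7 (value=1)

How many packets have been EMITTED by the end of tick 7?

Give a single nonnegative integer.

Answer: 3

Derivation:
Tick 1: [PARSE:P1(v=12,ok=F), VALIDATE:-, TRANSFORM:-, EMIT:-] out:-; in:P1
Tick 2: [PARSE:P2(v=3,ok=F), VALIDATE:P1(v=12,ok=F), TRANSFORM:-, EMIT:-] out:-; in:P2
Tick 3: [PARSE:P3(v=15,ok=F), VALIDATE:P2(v=3,ok=F), TRANSFORM:P1(v=0,ok=F), EMIT:-] out:-; in:P3
Tick 4: [PARSE:P4(v=8,ok=F), VALIDATE:P3(v=15,ok=F), TRANSFORM:P2(v=0,ok=F), EMIT:P1(v=0,ok=F)] out:-; in:P4
Tick 5: [PARSE:P5(v=15,ok=F), VALIDATE:P4(v=8,ok=T), TRANSFORM:P3(v=0,ok=F), EMIT:P2(v=0,ok=F)] out:P1(v=0); in:P5
Tick 6: [PARSE:P6(v=14,ok=F), VALIDATE:P5(v=15,ok=F), TRANSFORM:P4(v=32,ok=T), EMIT:P3(v=0,ok=F)] out:P2(v=0); in:P6
Tick 7: [PARSE:-, VALIDATE:P6(v=14,ok=F), TRANSFORM:P5(v=0,ok=F), EMIT:P4(v=32,ok=T)] out:P3(v=0); in:-
Emitted by tick 7: ['P1', 'P2', 'P3']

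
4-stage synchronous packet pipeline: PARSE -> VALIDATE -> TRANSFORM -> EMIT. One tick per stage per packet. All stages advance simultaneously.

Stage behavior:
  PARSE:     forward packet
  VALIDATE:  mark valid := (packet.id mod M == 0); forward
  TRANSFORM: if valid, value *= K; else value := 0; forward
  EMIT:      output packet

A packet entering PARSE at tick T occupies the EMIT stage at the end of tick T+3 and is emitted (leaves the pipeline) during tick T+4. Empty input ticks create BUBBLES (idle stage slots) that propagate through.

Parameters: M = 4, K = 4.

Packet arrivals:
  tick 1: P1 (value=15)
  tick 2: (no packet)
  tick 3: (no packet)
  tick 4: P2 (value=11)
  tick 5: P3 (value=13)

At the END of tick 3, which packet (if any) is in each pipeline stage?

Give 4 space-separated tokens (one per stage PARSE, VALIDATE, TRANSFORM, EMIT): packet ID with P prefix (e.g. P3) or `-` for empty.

Tick 1: [PARSE:P1(v=15,ok=F), VALIDATE:-, TRANSFORM:-, EMIT:-] out:-; in:P1
Tick 2: [PARSE:-, VALIDATE:P1(v=15,ok=F), TRANSFORM:-, EMIT:-] out:-; in:-
Tick 3: [PARSE:-, VALIDATE:-, TRANSFORM:P1(v=0,ok=F), EMIT:-] out:-; in:-
At end of tick 3: ['-', '-', 'P1', '-']

Answer: - - P1 -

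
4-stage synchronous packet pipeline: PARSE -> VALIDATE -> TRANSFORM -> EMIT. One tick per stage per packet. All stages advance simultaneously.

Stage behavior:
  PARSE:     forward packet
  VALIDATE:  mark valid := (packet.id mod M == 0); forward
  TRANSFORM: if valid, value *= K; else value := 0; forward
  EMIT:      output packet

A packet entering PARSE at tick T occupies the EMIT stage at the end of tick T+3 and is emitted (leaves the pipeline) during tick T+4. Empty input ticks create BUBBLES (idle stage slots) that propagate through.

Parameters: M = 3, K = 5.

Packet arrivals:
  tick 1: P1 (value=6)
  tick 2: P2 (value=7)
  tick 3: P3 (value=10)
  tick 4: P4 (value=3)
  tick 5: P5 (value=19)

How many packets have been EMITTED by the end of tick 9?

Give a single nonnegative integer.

Answer: 5

Derivation:
Tick 1: [PARSE:P1(v=6,ok=F), VALIDATE:-, TRANSFORM:-, EMIT:-] out:-; in:P1
Tick 2: [PARSE:P2(v=7,ok=F), VALIDATE:P1(v=6,ok=F), TRANSFORM:-, EMIT:-] out:-; in:P2
Tick 3: [PARSE:P3(v=10,ok=F), VALIDATE:P2(v=7,ok=F), TRANSFORM:P1(v=0,ok=F), EMIT:-] out:-; in:P3
Tick 4: [PARSE:P4(v=3,ok=F), VALIDATE:P3(v=10,ok=T), TRANSFORM:P2(v=0,ok=F), EMIT:P1(v=0,ok=F)] out:-; in:P4
Tick 5: [PARSE:P5(v=19,ok=F), VALIDATE:P4(v=3,ok=F), TRANSFORM:P3(v=50,ok=T), EMIT:P2(v=0,ok=F)] out:P1(v=0); in:P5
Tick 6: [PARSE:-, VALIDATE:P5(v=19,ok=F), TRANSFORM:P4(v=0,ok=F), EMIT:P3(v=50,ok=T)] out:P2(v=0); in:-
Tick 7: [PARSE:-, VALIDATE:-, TRANSFORM:P5(v=0,ok=F), EMIT:P4(v=0,ok=F)] out:P3(v=50); in:-
Tick 8: [PARSE:-, VALIDATE:-, TRANSFORM:-, EMIT:P5(v=0,ok=F)] out:P4(v=0); in:-
Tick 9: [PARSE:-, VALIDATE:-, TRANSFORM:-, EMIT:-] out:P5(v=0); in:-
Emitted by tick 9: ['P1', 'P2', 'P3', 'P4', 'P5']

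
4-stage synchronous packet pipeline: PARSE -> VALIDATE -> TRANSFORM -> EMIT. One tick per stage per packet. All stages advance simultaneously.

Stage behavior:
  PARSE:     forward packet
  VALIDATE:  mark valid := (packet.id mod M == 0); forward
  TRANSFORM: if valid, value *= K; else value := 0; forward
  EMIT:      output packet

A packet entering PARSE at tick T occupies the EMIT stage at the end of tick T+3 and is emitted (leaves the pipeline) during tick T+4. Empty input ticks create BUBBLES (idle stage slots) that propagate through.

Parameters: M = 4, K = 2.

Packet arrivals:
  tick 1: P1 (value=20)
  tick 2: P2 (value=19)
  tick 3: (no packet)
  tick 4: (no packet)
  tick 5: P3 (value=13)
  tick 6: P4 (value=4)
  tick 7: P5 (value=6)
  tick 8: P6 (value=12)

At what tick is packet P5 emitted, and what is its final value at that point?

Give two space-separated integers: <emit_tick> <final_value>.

Answer: 11 0

Derivation:
Tick 1: [PARSE:P1(v=20,ok=F), VALIDATE:-, TRANSFORM:-, EMIT:-] out:-; in:P1
Tick 2: [PARSE:P2(v=19,ok=F), VALIDATE:P1(v=20,ok=F), TRANSFORM:-, EMIT:-] out:-; in:P2
Tick 3: [PARSE:-, VALIDATE:P2(v=19,ok=F), TRANSFORM:P1(v=0,ok=F), EMIT:-] out:-; in:-
Tick 4: [PARSE:-, VALIDATE:-, TRANSFORM:P2(v=0,ok=F), EMIT:P1(v=0,ok=F)] out:-; in:-
Tick 5: [PARSE:P3(v=13,ok=F), VALIDATE:-, TRANSFORM:-, EMIT:P2(v=0,ok=F)] out:P1(v=0); in:P3
Tick 6: [PARSE:P4(v=4,ok=F), VALIDATE:P3(v=13,ok=F), TRANSFORM:-, EMIT:-] out:P2(v=0); in:P4
Tick 7: [PARSE:P5(v=6,ok=F), VALIDATE:P4(v=4,ok=T), TRANSFORM:P3(v=0,ok=F), EMIT:-] out:-; in:P5
Tick 8: [PARSE:P6(v=12,ok=F), VALIDATE:P5(v=6,ok=F), TRANSFORM:P4(v=8,ok=T), EMIT:P3(v=0,ok=F)] out:-; in:P6
Tick 9: [PARSE:-, VALIDATE:P6(v=12,ok=F), TRANSFORM:P5(v=0,ok=F), EMIT:P4(v=8,ok=T)] out:P3(v=0); in:-
Tick 10: [PARSE:-, VALIDATE:-, TRANSFORM:P6(v=0,ok=F), EMIT:P5(v=0,ok=F)] out:P4(v=8); in:-
Tick 11: [PARSE:-, VALIDATE:-, TRANSFORM:-, EMIT:P6(v=0,ok=F)] out:P5(v=0); in:-
Tick 12: [PARSE:-, VALIDATE:-, TRANSFORM:-, EMIT:-] out:P6(v=0); in:-
P5: arrives tick 7, valid=False (id=5, id%4=1), emit tick 11, final value 0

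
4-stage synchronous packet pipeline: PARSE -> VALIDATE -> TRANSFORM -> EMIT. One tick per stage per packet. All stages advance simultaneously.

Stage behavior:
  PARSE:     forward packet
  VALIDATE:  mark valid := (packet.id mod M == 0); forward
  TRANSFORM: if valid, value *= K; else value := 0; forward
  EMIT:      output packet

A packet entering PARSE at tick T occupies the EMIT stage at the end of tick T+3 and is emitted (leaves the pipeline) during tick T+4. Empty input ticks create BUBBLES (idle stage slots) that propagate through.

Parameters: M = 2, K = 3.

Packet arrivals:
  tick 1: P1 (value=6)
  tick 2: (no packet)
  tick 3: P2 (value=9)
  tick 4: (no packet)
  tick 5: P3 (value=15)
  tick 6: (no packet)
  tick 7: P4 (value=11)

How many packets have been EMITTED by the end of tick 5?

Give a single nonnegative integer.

Tick 1: [PARSE:P1(v=6,ok=F), VALIDATE:-, TRANSFORM:-, EMIT:-] out:-; in:P1
Tick 2: [PARSE:-, VALIDATE:P1(v=6,ok=F), TRANSFORM:-, EMIT:-] out:-; in:-
Tick 3: [PARSE:P2(v=9,ok=F), VALIDATE:-, TRANSFORM:P1(v=0,ok=F), EMIT:-] out:-; in:P2
Tick 4: [PARSE:-, VALIDATE:P2(v=9,ok=T), TRANSFORM:-, EMIT:P1(v=0,ok=F)] out:-; in:-
Tick 5: [PARSE:P3(v=15,ok=F), VALIDATE:-, TRANSFORM:P2(v=27,ok=T), EMIT:-] out:P1(v=0); in:P3
Emitted by tick 5: ['P1']

Answer: 1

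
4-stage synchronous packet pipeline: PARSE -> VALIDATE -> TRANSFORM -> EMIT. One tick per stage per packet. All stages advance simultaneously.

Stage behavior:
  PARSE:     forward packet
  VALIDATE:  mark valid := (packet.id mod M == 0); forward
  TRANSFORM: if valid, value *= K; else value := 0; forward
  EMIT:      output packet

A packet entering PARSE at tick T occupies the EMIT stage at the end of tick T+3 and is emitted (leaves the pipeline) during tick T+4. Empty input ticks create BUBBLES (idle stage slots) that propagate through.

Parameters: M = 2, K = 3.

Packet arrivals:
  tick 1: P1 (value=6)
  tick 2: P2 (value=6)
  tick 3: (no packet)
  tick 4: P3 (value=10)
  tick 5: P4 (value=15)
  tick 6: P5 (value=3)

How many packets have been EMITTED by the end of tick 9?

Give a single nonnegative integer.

Tick 1: [PARSE:P1(v=6,ok=F), VALIDATE:-, TRANSFORM:-, EMIT:-] out:-; in:P1
Tick 2: [PARSE:P2(v=6,ok=F), VALIDATE:P1(v=6,ok=F), TRANSFORM:-, EMIT:-] out:-; in:P2
Tick 3: [PARSE:-, VALIDATE:P2(v=6,ok=T), TRANSFORM:P1(v=0,ok=F), EMIT:-] out:-; in:-
Tick 4: [PARSE:P3(v=10,ok=F), VALIDATE:-, TRANSFORM:P2(v=18,ok=T), EMIT:P1(v=0,ok=F)] out:-; in:P3
Tick 5: [PARSE:P4(v=15,ok=F), VALIDATE:P3(v=10,ok=F), TRANSFORM:-, EMIT:P2(v=18,ok=T)] out:P1(v=0); in:P4
Tick 6: [PARSE:P5(v=3,ok=F), VALIDATE:P4(v=15,ok=T), TRANSFORM:P3(v=0,ok=F), EMIT:-] out:P2(v=18); in:P5
Tick 7: [PARSE:-, VALIDATE:P5(v=3,ok=F), TRANSFORM:P4(v=45,ok=T), EMIT:P3(v=0,ok=F)] out:-; in:-
Tick 8: [PARSE:-, VALIDATE:-, TRANSFORM:P5(v=0,ok=F), EMIT:P4(v=45,ok=T)] out:P3(v=0); in:-
Tick 9: [PARSE:-, VALIDATE:-, TRANSFORM:-, EMIT:P5(v=0,ok=F)] out:P4(v=45); in:-
Emitted by tick 9: ['P1', 'P2', 'P3', 'P4']

Answer: 4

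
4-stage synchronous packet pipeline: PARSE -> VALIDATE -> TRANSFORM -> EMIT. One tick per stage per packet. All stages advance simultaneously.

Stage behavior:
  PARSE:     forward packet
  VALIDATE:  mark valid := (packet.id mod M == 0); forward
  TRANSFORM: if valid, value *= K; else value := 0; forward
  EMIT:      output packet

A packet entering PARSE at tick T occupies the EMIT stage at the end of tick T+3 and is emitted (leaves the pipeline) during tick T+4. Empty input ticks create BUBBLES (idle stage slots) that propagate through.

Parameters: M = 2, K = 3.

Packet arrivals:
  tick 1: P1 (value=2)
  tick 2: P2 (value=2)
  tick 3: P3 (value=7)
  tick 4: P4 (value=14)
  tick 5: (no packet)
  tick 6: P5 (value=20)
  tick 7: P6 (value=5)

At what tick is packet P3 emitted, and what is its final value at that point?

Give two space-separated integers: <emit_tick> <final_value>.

Answer: 7 0

Derivation:
Tick 1: [PARSE:P1(v=2,ok=F), VALIDATE:-, TRANSFORM:-, EMIT:-] out:-; in:P1
Tick 2: [PARSE:P2(v=2,ok=F), VALIDATE:P1(v=2,ok=F), TRANSFORM:-, EMIT:-] out:-; in:P2
Tick 3: [PARSE:P3(v=7,ok=F), VALIDATE:P2(v=2,ok=T), TRANSFORM:P1(v=0,ok=F), EMIT:-] out:-; in:P3
Tick 4: [PARSE:P4(v=14,ok=F), VALIDATE:P3(v=7,ok=F), TRANSFORM:P2(v=6,ok=T), EMIT:P1(v=0,ok=F)] out:-; in:P4
Tick 5: [PARSE:-, VALIDATE:P4(v=14,ok=T), TRANSFORM:P3(v=0,ok=F), EMIT:P2(v=6,ok=T)] out:P1(v=0); in:-
Tick 6: [PARSE:P5(v=20,ok=F), VALIDATE:-, TRANSFORM:P4(v=42,ok=T), EMIT:P3(v=0,ok=F)] out:P2(v=6); in:P5
Tick 7: [PARSE:P6(v=5,ok=F), VALIDATE:P5(v=20,ok=F), TRANSFORM:-, EMIT:P4(v=42,ok=T)] out:P3(v=0); in:P6
Tick 8: [PARSE:-, VALIDATE:P6(v=5,ok=T), TRANSFORM:P5(v=0,ok=F), EMIT:-] out:P4(v=42); in:-
Tick 9: [PARSE:-, VALIDATE:-, TRANSFORM:P6(v=15,ok=T), EMIT:P5(v=0,ok=F)] out:-; in:-
Tick 10: [PARSE:-, VALIDATE:-, TRANSFORM:-, EMIT:P6(v=15,ok=T)] out:P5(v=0); in:-
Tick 11: [PARSE:-, VALIDATE:-, TRANSFORM:-, EMIT:-] out:P6(v=15); in:-
P3: arrives tick 3, valid=False (id=3, id%2=1), emit tick 7, final value 0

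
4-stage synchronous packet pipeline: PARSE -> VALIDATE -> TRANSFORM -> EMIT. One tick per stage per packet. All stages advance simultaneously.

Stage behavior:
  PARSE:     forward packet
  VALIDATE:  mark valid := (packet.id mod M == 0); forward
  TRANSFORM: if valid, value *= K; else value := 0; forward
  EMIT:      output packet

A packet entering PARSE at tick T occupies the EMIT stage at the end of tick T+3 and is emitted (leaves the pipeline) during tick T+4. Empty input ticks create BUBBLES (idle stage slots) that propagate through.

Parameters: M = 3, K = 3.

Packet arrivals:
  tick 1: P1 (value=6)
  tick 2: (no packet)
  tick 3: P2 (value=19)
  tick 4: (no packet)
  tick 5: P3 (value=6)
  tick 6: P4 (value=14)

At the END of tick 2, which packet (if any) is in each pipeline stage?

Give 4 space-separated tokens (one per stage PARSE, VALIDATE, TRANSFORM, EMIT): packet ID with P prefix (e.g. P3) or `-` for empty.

Answer: - P1 - -

Derivation:
Tick 1: [PARSE:P1(v=6,ok=F), VALIDATE:-, TRANSFORM:-, EMIT:-] out:-; in:P1
Tick 2: [PARSE:-, VALIDATE:P1(v=6,ok=F), TRANSFORM:-, EMIT:-] out:-; in:-
At end of tick 2: ['-', 'P1', '-', '-']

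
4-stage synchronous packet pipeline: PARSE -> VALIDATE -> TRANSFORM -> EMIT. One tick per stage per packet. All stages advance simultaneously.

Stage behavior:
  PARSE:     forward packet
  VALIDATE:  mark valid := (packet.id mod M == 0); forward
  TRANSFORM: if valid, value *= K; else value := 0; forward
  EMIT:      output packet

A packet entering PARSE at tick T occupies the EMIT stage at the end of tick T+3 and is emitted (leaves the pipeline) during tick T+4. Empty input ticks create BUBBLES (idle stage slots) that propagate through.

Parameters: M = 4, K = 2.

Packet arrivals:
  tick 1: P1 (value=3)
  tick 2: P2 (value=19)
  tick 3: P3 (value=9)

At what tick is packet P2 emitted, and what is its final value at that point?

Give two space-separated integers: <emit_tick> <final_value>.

Tick 1: [PARSE:P1(v=3,ok=F), VALIDATE:-, TRANSFORM:-, EMIT:-] out:-; in:P1
Tick 2: [PARSE:P2(v=19,ok=F), VALIDATE:P1(v=3,ok=F), TRANSFORM:-, EMIT:-] out:-; in:P2
Tick 3: [PARSE:P3(v=9,ok=F), VALIDATE:P2(v=19,ok=F), TRANSFORM:P1(v=0,ok=F), EMIT:-] out:-; in:P3
Tick 4: [PARSE:-, VALIDATE:P3(v=9,ok=F), TRANSFORM:P2(v=0,ok=F), EMIT:P1(v=0,ok=F)] out:-; in:-
Tick 5: [PARSE:-, VALIDATE:-, TRANSFORM:P3(v=0,ok=F), EMIT:P2(v=0,ok=F)] out:P1(v=0); in:-
Tick 6: [PARSE:-, VALIDATE:-, TRANSFORM:-, EMIT:P3(v=0,ok=F)] out:P2(v=0); in:-
Tick 7: [PARSE:-, VALIDATE:-, TRANSFORM:-, EMIT:-] out:P3(v=0); in:-
P2: arrives tick 2, valid=False (id=2, id%4=2), emit tick 6, final value 0

Answer: 6 0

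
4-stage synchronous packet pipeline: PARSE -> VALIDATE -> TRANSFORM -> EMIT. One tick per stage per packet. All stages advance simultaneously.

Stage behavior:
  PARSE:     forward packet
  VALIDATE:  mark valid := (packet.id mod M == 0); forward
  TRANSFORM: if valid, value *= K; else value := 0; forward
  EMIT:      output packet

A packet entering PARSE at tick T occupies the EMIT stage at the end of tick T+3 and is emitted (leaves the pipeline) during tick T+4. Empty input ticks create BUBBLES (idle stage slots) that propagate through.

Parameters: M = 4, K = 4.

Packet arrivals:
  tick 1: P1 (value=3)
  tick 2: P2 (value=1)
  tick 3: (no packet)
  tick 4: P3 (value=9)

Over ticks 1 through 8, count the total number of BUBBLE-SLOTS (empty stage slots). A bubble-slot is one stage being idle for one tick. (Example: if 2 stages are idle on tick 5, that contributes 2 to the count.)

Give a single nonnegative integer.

Tick 1: [PARSE:P1(v=3,ok=F), VALIDATE:-, TRANSFORM:-, EMIT:-] out:-; bubbles=3
Tick 2: [PARSE:P2(v=1,ok=F), VALIDATE:P1(v=3,ok=F), TRANSFORM:-, EMIT:-] out:-; bubbles=2
Tick 3: [PARSE:-, VALIDATE:P2(v=1,ok=F), TRANSFORM:P1(v=0,ok=F), EMIT:-] out:-; bubbles=2
Tick 4: [PARSE:P3(v=9,ok=F), VALIDATE:-, TRANSFORM:P2(v=0,ok=F), EMIT:P1(v=0,ok=F)] out:-; bubbles=1
Tick 5: [PARSE:-, VALIDATE:P3(v=9,ok=F), TRANSFORM:-, EMIT:P2(v=0,ok=F)] out:P1(v=0); bubbles=2
Tick 6: [PARSE:-, VALIDATE:-, TRANSFORM:P3(v=0,ok=F), EMIT:-] out:P2(v=0); bubbles=3
Tick 7: [PARSE:-, VALIDATE:-, TRANSFORM:-, EMIT:P3(v=0,ok=F)] out:-; bubbles=3
Tick 8: [PARSE:-, VALIDATE:-, TRANSFORM:-, EMIT:-] out:P3(v=0); bubbles=4
Total bubble-slots: 20

Answer: 20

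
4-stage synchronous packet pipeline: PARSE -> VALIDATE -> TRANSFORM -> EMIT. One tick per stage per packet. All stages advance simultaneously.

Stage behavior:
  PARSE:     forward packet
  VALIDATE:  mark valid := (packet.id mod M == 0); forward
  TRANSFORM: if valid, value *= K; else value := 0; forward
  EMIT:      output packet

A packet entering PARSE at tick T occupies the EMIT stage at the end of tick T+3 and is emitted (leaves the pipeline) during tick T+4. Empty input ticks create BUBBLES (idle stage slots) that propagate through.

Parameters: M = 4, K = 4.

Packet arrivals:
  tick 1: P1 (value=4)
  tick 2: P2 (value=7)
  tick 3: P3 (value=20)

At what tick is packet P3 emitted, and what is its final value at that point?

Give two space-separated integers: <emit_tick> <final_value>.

Tick 1: [PARSE:P1(v=4,ok=F), VALIDATE:-, TRANSFORM:-, EMIT:-] out:-; in:P1
Tick 2: [PARSE:P2(v=7,ok=F), VALIDATE:P1(v=4,ok=F), TRANSFORM:-, EMIT:-] out:-; in:P2
Tick 3: [PARSE:P3(v=20,ok=F), VALIDATE:P2(v=7,ok=F), TRANSFORM:P1(v=0,ok=F), EMIT:-] out:-; in:P3
Tick 4: [PARSE:-, VALIDATE:P3(v=20,ok=F), TRANSFORM:P2(v=0,ok=F), EMIT:P1(v=0,ok=F)] out:-; in:-
Tick 5: [PARSE:-, VALIDATE:-, TRANSFORM:P3(v=0,ok=F), EMIT:P2(v=0,ok=F)] out:P1(v=0); in:-
Tick 6: [PARSE:-, VALIDATE:-, TRANSFORM:-, EMIT:P3(v=0,ok=F)] out:P2(v=0); in:-
Tick 7: [PARSE:-, VALIDATE:-, TRANSFORM:-, EMIT:-] out:P3(v=0); in:-
P3: arrives tick 3, valid=False (id=3, id%4=3), emit tick 7, final value 0

Answer: 7 0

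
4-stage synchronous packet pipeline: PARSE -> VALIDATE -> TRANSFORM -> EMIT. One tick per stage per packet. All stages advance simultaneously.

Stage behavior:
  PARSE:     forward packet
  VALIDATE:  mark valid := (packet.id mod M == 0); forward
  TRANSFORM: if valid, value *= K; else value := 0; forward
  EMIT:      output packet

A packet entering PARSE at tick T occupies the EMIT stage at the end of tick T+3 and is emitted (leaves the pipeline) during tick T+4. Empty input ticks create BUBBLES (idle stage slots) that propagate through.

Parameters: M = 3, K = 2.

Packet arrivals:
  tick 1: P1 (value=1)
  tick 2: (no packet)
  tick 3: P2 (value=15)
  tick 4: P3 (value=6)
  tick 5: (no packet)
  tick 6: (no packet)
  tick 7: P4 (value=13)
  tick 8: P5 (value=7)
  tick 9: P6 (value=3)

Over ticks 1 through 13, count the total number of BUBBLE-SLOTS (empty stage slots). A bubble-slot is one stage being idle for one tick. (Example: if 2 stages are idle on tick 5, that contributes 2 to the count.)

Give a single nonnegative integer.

Answer: 28

Derivation:
Tick 1: [PARSE:P1(v=1,ok=F), VALIDATE:-, TRANSFORM:-, EMIT:-] out:-; bubbles=3
Tick 2: [PARSE:-, VALIDATE:P1(v=1,ok=F), TRANSFORM:-, EMIT:-] out:-; bubbles=3
Tick 3: [PARSE:P2(v=15,ok=F), VALIDATE:-, TRANSFORM:P1(v=0,ok=F), EMIT:-] out:-; bubbles=2
Tick 4: [PARSE:P3(v=6,ok=F), VALIDATE:P2(v=15,ok=F), TRANSFORM:-, EMIT:P1(v=0,ok=F)] out:-; bubbles=1
Tick 5: [PARSE:-, VALIDATE:P3(v=6,ok=T), TRANSFORM:P2(v=0,ok=F), EMIT:-] out:P1(v=0); bubbles=2
Tick 6: [PARSE:-, VALIDATE:-, TRANSFORM:P3(v=12,ok=T), EMIT:P2(v=0,ok=F)] out:-; bubbles=2
Tick 7: [PARSE:P4(v=13,ok=F), VALIDATE:-, TRANSFORM:-, EMIT:P3(v=12,ok=T)] out:P2(v=0); bubbles=2
Tick 8: [PARSE:P5(v=7,ok=F), VALIDATE:P4(v=13,ok=F), TRANSFORM:-, EMIT:-] out:P3(v=12); bubbles=2
Tick 9: [PARSE:P6(v=3,ok=F), VALIDATE:P5(v=7,ok=F), TRANSFORM:P4(v=0,ok=F), EMIT:-] out:-; bubbles=1
Tick 10: [PARSE:-, VALIDATE:P6(v=3,ok=T), TRANSFORM:P5(v=0,ok=F), EMIT:P4(v=0,ok=F)] out:-; bubbles=1
Tick 11: [PARSE:-, VALIDATE:-, TRANSFORM:P6(v=6,ok=T), EMIT:P5(v=0,ok=F)] out:P4(v=0); bubbles=2
Tick 12: [PARSE:-, VALIDATE:-, TRANSFORM:-, EMIT:P6(v=6,ok=T)] out:P5(v=0); bubbles=3
Tick 13: [PARSE:-, VALIDATE:-, TRANSFORM:-, EMIT:-] out:P6(v=6); bubbles=4
Total bubble-slots: 28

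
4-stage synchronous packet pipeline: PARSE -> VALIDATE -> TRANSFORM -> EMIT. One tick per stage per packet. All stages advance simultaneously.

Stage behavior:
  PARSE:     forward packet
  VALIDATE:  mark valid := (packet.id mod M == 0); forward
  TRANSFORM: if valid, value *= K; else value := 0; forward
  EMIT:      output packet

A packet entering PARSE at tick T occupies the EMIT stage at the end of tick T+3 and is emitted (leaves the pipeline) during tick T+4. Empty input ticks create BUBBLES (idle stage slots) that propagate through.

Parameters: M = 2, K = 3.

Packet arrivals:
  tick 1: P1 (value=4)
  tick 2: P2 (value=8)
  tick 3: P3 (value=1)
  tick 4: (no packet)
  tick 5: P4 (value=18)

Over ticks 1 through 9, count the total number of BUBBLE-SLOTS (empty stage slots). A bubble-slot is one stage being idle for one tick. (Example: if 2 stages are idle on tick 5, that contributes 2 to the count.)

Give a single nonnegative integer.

Answer: 20

Derivation:
Tick 1: [PARSE:P1(v=4,ok=F), VALIDATE:-, TRANSFORM:-, EMIT:-] out:-; bubbles=3
Tick 2: [PARSE:P2(v=8,ok=F), VALIDATE:P1(v=4,ok=F), TRANSFORM:-, EMIT:-] out:-; bubbles=2
Tick 3: [PARSE:P3(v=1,ok=F), VALIDATE:P2(v=8,ok=T), TRANSFORM:P1(v=0,ok=F), EMIT:-] out:-; bubbles=1
Tick 4: [PARSE:-, VALIDATE:P3(v=1,ok=F), TRANSFORM:P2(v=24,ok=T), EMIT:P1(v=0,ok=F)] out:-; bubbles=1
Tick 5: [PARSE:P4(v=18,ok=F), VALIDATE:-, TRANSFORM:P3(v=0,ok=F), EMIT:P2(v=24,ok=T)] out:P1(v=0); bubbles=1
Tick 6: [PARSE:-, VALIDATE:P4(v=18,ok=T), TRANSFORM:-, EMIT:P3(v=0,ok=F)] out:P2(v=24); bubbles=2
Tick 7: [PARSE:-, VALIDATE:-, TRANSFORM:P4(v=54,ok=T), EMIT:-] out:P3(v=0); bubbles=3
Tick 8: [PARSE:-, VALIDATE:-, TRANSFORM:-, EMIT:P4(v=54,ok=T)] out:-; bubbles=3
Tick 9: [PARSE:-, VALIDATE:-, TRANSFORM:-, EMIT:-] out:P4(v=54); bubbles=4
Total bubble-slots: 20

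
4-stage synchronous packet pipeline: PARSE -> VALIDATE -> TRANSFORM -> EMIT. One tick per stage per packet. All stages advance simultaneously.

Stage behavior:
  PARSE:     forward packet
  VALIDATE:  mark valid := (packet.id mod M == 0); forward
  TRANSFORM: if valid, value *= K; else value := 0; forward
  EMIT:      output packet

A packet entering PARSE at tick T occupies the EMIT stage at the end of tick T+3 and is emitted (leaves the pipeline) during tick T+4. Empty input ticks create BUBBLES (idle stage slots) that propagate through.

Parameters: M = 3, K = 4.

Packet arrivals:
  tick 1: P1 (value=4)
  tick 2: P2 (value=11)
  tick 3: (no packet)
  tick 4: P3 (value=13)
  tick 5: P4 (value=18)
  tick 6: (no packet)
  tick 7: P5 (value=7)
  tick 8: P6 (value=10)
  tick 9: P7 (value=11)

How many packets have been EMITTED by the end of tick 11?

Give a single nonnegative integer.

Tick 1: [PARSE:P1(v=4,ok=F), VALIDATE:-, TRANSFORM:-, EMIT:-] out:-; in:P1
Tick 2: [PARSE:P2(v=11,ok=F), VALIDATE:P1(v=4,ok=F), TRANSFORM:-, EMIT:-] out:-; in:P2
Tick 3: [PARSE:-, VALIDATE:P2(v=11,ok=F), TRANSFORM:P1(v=0,ok=F), EMIT:-] out:-; in:-
Tick 4: [PARSE:P3(v=13,ok=F), VALIDATE:-, TRANSFORM:P2(v=0,ok=F), EMIT:P1(v=0,ok=F)] out:-; in:P3
Tick 5: [PARSE:P4(v=18,ok=F), VALIDATE:P3(v=13,ok=T), TRANSFORM:-, EMIT:P2(v=0,ok=F)] out:P1(v=0); in:P4
Tick 6: [PARSE:-, VALIDATE:P4(v=18,ok=F), TRANSFORM:P3(v=52,ok=T), EMIT:-] out:P2(v=0); in:-
Tick 7: [PARSE:P5(v=7,ok=F), VALIDATE:-, TRANSFORM:P4(v=0,ok=F), EMIT:P3(v=52,ok=T)] out:-; in:P5
Tick 8: [PARSE:P6(v=10,ok=F), VALIDATE:P5(v=7,ok=F), TRANSFORM:-, EMIT:P4(v=0,ok=F)] out:P3(v=52); in:P6
Tick 9: [PARSE:P7(v=11,ok=F), VALIDATE:P6(v=10,ok=T), TRANSFORM:P5(v=0,ok=F), EMIT:-] out:P4(v=0); in:P7
Tick 10: [PARSE:-, VALIDATE:P7(v=11,ok=F), TRANSFORM:P6(v=40,ok=T), EMIT:P5(v=0,ok=F)] out:-; in:-
Tick 11: [PARSE:-, VALIDATE:-, TRANSFORM:P7(v=0,ok=F), EMIT:P6(v=40,ok=T)] out:P5(v=0); in:-
Emitted by tick 11: ['P1', 'P2', 'P3', 'P4', 'P5']

Answer: 5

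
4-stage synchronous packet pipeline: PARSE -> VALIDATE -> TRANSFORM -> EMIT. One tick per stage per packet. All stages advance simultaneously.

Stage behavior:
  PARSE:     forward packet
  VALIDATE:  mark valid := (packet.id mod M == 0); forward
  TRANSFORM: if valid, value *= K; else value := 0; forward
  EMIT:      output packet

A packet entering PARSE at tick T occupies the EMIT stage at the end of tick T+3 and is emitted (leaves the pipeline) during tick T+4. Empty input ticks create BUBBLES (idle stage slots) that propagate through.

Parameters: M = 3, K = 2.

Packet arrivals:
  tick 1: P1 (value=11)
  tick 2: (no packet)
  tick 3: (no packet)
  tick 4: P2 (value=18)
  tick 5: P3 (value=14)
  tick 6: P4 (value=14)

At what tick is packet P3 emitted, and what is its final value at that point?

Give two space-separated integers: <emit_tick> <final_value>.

Answer: 9 28

Derivation:
Tick 1: [PARSE:P1(v=11,ok=F), VALIDATE:-, TRANSFORM:-, EMIT:-] out:-; in:P1
Tick 2: [PARSE:-, VALIDATE:P1(v=11,ok=F), TRANSFORM:-, EMIT:-] out:-; in:-
Tick 3: [PARSE:-, VALIDATE:-, TRANSFORM:P1(v=0,ok=F), EMIT:-] out:-; in:-
Tick 4: [PARSE:P2(v=18,ok=F), VALIDATE:-, TRANSFORM:-, EMIT:P1(v=0,ok=F)] out:-; in:P2
Tick 5: [PARSE:P3(v=14,ok=F), VALIDATE:P2(v=18,ok=F), TRANSFORM:-, EMIT:-] out:P1(v=0); in:P3
Tick 6: [PARSE:P4(v=14,ok=F), VALIDATE:P3(v=14,ok=T), TRANSFORM:P2(v=0,ok=F), EMIT:-] out:-; in:P4
Tick 7: [PARSE:-, VALIDATE:P4(v=14,ok=F), TRANSFORM:P3(v=28,ok=T), EMIT:P2(v=0,ok=F)] out:-; in:-
Tick 8: [PARSE:-, VALIDATE:-, TRANSFORM:P4(v=0,ok=F), EMIT:P3(v=28,ok=T)] out:P2(v=0); in:-
Tick 9: [PARSE:-, VALIDATE:-, TRANSFORM:-, EMIT:P4(v=0,ok=F)] out:P3(v=28); in:-
Tick 10: [PARSE:-, VALIDATE:-, TRANSFORM:-, EMIT:-] out:P4(v=0); in:-
P3: arrives tick 5, valid=True (id=3, id%3=0), emit tick 9, final value 28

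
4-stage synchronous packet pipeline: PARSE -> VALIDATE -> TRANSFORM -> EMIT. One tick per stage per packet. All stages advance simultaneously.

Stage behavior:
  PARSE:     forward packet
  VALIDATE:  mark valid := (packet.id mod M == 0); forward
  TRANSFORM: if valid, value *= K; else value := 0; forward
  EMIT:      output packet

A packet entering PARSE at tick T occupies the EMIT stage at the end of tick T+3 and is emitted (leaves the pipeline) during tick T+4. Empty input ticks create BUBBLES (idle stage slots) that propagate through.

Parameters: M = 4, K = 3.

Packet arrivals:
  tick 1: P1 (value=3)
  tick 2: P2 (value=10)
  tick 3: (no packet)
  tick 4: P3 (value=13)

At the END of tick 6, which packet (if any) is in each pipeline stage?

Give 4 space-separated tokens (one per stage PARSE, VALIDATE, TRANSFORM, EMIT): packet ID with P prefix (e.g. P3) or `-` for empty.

Answer: - - P3 -

Derivation:
Tick 1: [PARSE:P1(v=3,ok=F), VALIDATE:-, TRANSFORM:-, EMIT:-] out:-; in:P1
Tick 2: [PARSE:P2(v=10,ok=F), VALIDATE:P1(v=3,ok=F), TRANSFORM:-, EMIT:-] out:-; in:P2
Tick 3: [PARSE:-, VALIDATE:P2(v=10,ok=F), TRANSFORM:P1(v=0,ok=F), EMIT:-] out:-; in:-
Tick 4: [PARSE:P3(v=13,ok=F), VALIDATE:-, TRANSFORM:P2(v=0,ok=F), EMIT:P1(v=0,ok=F)] out:-; in:P3
Tick 5: [PARSE:-, VALIDATE:P3(v=13,ok=F), TRANSFORM:-, EMIT:P2(v=0,ok=F)] out:P1(v=0); in:-
Tick 6: [PARSE:-, VALIDATE:-, TRANSFORM:P3(v=0,ok=F), EMIT:-] out:P2(v=0); in:-
At end of tick 6: ['-', '-', 'P3', '-']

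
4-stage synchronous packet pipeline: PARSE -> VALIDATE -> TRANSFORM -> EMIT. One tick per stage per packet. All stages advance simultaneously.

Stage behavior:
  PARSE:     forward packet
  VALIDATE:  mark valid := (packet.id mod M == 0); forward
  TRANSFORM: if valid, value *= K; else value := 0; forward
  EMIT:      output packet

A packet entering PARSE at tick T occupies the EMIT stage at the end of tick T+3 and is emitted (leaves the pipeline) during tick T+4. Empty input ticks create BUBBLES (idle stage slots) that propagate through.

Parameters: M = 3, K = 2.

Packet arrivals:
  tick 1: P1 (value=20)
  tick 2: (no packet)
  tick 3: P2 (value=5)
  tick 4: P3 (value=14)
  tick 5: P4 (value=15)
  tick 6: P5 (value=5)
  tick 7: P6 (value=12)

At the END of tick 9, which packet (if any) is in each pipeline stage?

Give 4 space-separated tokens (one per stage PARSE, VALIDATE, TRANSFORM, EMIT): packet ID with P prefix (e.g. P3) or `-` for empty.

Tick 1: [PARSE:P1(v=20,ok=F), VALIDATE:-, TRANSFORM:-, EMIT:-] out:-; in:P1
Tick 2: [PARSE:-, VALIDATE:P1(v=20,ok=F), TRANSFORM:-, EMIT:-] out:-; in:-
Tick 3: [PARSE:P2(v=5,ok=F), VALIDATE:-, TRANSFORM:P1(v=0,ok=F), EMIT:-] out:-; in:P2
Tick 4: [PARSE:P3(v=14,ok=F), VALIDATE:P2(v=5,ok=F), TRANSFORM:-, EMIT:P1(v=0,ok=F)] out:-; in:P3
Tick 5: [PARSE:P4(v=15,ok=F), VALIDATE:P3(v=14,ok=T), TRANSFORM:P2(v=0,ok=F), EMIT:-] out:P1(v=0); in:P4
Tick 6: [PARSE:P5(v=5,ok=F), VALIDATE:P4(v=15,ok=F), TRANSFORM:P3(v=28,ok=T), EMIT:P2(v=0,ok=F)] out:-; in:P5
Tick 7: [PARSE:P6(v=12,ok=F), VALIDATE:P5(v=5,ok=F), TRANSFORM:P4(v=0,ok=F), EMIT:P3(v=28,ok=T)] out:P2(v=0); in:P6
Tick 8: [PARSE:-, VALIDATE:P6(v=12,ok=T), TRANSFORM:P5(v=0,ok=F), EMIT:P4(v=0,ok=F)] out:P3(v=28); in:-
Tick 9: [PARSE:-, VALIDATE:-, TRANSFORM:P6(v=24,ok=T), EMIT:P5(v=0,ok=F)] out:P4(v=0); in:-
At end of tick 9: ['-', '-', 'P6', 'P5']

Answer: - - P6 P5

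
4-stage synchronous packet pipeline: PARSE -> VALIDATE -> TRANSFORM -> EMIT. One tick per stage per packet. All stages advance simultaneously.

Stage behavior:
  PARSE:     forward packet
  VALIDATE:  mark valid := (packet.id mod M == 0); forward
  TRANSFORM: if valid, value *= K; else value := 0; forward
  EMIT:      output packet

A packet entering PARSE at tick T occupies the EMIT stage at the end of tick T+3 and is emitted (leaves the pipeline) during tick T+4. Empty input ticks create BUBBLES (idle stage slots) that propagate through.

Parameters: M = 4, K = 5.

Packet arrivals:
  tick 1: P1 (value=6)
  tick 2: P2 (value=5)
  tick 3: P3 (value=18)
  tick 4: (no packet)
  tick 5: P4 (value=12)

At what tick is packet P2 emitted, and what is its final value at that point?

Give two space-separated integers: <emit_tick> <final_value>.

Tick 1: [PARSE:P1(v=6,ok=F), VALIDATE:-, TRANSFORM:-, EMIT:-] out:-; in:P1
Tick 2: [PARSE:P2(v=5,ok=F), VALIDATE:P1(v=6,ok=F), TRANSFORM:-, EMIT:-] out:-; in:P2
Tick 3: [PARSE:P3(v=18,ok=F), VALIDATE:P2(v=5,ok=F), TRANSFORM:P1(v=0,ok=F), EMIT:-] out:-; in:P3
Tick 4: [PARSE:-, VALIDATE:P3(v=18,ok=F), TRANSFORM:P2(v=0,ok=F), EMIT:P1(v=0,ok=F)] out:-; in:-
Tick 5: [PARSE:P4(v=12,ok=F), VALIDATE:-, TRANSFORM:P3(v=0,ok=F), EMIT:P2(v=0,ok=F)] out:P1(v=0); in:P4
Tick 6: [PARSE:-, VALIDATE:P4(v=12,ok=T), TRANSFORM:-, EMIT:P3(v=0,ok=F)] out:P2(v=0); in:-
Tick 7: [PARSE:-, VALIDATE:-, TRANSFORM:P4(v=60,ok=T), EMIT:-] out:P3(v=0); in:-
Tick 8: [PARSE:-, VALIDATE:-, TRANSFORM:-, EMIT:P4(v=60,ok=T)] out:-; in:-
Tick 9: [PARSE:-, VALIDATE:-, TRANSFORM:-, EMIT:-] out:P4(v=60); in:-
P2: arrives tick 2, valid=False (id=2, id%4=2), emit tick 6, final value 0

Answer: 6 0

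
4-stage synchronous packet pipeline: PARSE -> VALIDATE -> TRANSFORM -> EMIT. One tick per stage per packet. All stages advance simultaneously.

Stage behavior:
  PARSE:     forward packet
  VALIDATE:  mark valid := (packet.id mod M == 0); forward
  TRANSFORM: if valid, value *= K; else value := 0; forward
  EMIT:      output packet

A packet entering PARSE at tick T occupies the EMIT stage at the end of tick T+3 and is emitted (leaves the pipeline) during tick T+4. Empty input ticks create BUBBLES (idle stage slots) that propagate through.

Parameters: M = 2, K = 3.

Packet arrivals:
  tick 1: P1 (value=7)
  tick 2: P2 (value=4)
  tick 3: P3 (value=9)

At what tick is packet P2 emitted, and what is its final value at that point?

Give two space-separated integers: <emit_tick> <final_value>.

Answer: 6 12

Derivation:
Tick 1: [PARSE:P1(v=7,ok=F), VALIDATE:-, TRANSFORM:-, EMIT:-] out:-; in:P1
Tick 2: [PARSE:P2(v=4,ok=F), VALIDATE:P1(v=7,ok=F), TRANSFORM:-, EMIT:-] out:-; in:P2
Tick 3: [PARSE:P3(v=9,ok=F), VALIDATE:P2(v=4,ok=T), TRANSFORM:P1(v=0,ok=F), EMIT:-] out:-; in:P3
Tick 4: [PARSE:-, VALIDATE:P3(v=9,ok=F), TRANSFORM:P2(v=12,ok=T), EMIT:P1(v=0,ok=F)] out:-; in:-
Tick 5: [PARSE:-, VALIDATE:-, TRANSFORM:P3(v=0,ok=F), EMIT:P2(v=12,ok=T)] out:P1(v=0); in:-
Tick 6: [PARSE:-, VALIDATE:-, TRANSFORM:-, EMIT:P3(v=0,ok=F)] out:P2(v=12); in:-
Tick 7: [PARSE:-, VALIDATE:-, TRANSFORM:-, EMIT:-] out:P3(v=0); in:-
P2: arrives tick 2, valid=True (id=2, id%2=0), emit tick 6, final value 12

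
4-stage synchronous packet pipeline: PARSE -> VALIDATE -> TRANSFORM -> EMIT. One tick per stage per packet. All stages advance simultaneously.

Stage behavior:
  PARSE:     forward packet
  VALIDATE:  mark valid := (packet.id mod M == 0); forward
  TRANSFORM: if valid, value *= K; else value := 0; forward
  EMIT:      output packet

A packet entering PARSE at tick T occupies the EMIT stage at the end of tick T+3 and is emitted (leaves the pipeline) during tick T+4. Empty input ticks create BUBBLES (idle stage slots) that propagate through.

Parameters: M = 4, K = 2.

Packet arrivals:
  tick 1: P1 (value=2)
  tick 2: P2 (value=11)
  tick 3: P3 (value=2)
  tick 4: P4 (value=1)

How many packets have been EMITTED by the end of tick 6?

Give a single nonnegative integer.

Tick 1: [PARSE:P1(v=2,ok=F), VALIDATE:-, TRANSFORM:-, EMIT:-] out:-; in:P1
Tick 2: [PARSE:P2(v=11,ok=F), VALIDATE:P1(v=2,ok=F), TRANSFORM:-, EMIT:-] out:-; in:P2
Tick 3: [PARSE:P3(v=2,ok=F), VALIDATE:P2(v=11,ok=F), TRANSFORM:P1(v=0,ok=F), EMIT:-] out:-; in:P3
Tick 4: [PARSE:P4(v=1,ok=F), VALIDATE:P3(v=2,ok=F), TRANSFORM:P2(v=0,ok=F), EMIT:P1(v=0,ok=F)] out:-; in:P4
Tick 5: [PARSE:-, VALIDATE:P4(v=1,ok=T), TRANSFORM:P3(v=0,ok=F), EMIT:P2(v=0,ok=F)] out:P1(v=0); in:-
Tick 6: [PARSE:-, VALIDATE:-, TRANSFORM:P4(v=2,ok=T), EMIT:P3(v=0,ok=F)] out:P2(v=0); in:-
Emitted by tick 6: ['P1', 'P2']

Answer: 2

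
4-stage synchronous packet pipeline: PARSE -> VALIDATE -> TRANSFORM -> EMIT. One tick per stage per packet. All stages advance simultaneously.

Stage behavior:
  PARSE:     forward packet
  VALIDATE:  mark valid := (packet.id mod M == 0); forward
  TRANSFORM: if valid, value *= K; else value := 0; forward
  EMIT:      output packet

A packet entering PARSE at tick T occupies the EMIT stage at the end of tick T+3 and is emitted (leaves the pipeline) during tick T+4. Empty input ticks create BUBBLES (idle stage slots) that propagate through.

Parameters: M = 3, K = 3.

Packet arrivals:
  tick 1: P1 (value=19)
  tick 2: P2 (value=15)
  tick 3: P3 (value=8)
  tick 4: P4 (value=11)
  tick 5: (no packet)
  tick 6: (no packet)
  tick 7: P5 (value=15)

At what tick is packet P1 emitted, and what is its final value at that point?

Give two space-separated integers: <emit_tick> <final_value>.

Tick 1: [PARSE:P1(v=19,ok=F), VALIDATE:-, TRANSFORM:-, EMIT:-] out:-; in:P1
Tick 2: [PARSE:P2(v=15,ok=F), VALIDATE:P1(v=19,ok=F), TRANSFORM:-, EMIT:-] out:-; in:P2
Tick 3: [PARSE:P3(v=8,ok=F), VALIDATE:P2(v=15,ok=F), TRANSFORM:P1(v=0,ok=F), EMIT:-] out:-; in:P3
Tick 4: [PARSE:P4(v=11,ok=F), VALIDATE:P3(v=8,ok=T), TRANSFORM:P2(v=0,ok=F), EMIT:P1(v=0,ok=F)] out:-; in:P4
Tick 5: [PARSE:-, VALIDATE:P4(v=11,ok=F), TRANSFORM:P3(v=24,ok=T), EMIT:P2(v=0,ok=F)] out:P1(v=0); in:-
Tick 6: [PARSE:-, VALIDATE:-, TRANSFORM:P4(v=0,ok=F), EMIT:P3(v=24,ok=T)] out:P2(v=0); in:-
Tick 7: [PARSE:P5(v=15,ok=F), VALIDATE:-, TRANSFORM:-, EMIT:P4(v=0,ok=F)] out:P3(v=24); in:P5
Tick 8: [PARSE:-, VALIDATE:P5(v=15,ok=F), TRANSFORM:-, EMIT:-] out:P4(v=0); in:-
Tick 9: [PARSE:-, VALIDATE:-, TRANSFORM:P5(v=0,ok=F), EMIT:-] out:-; in:-
Tick 10: [PARSE:-, VALIDATE:-, TRANSFORM:-, EMIT:P5(v=0,ok=F)] out:-; in:-
Tick 11: [PARSE:-, VALIDATE:-, TRANSFORM:-, EMIT:-] out:P5(v=0); in:-
P1: arrives tick 1, valid=False (id=1, id%3=1), emit tick 5, final value 0

Answer: 5 0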